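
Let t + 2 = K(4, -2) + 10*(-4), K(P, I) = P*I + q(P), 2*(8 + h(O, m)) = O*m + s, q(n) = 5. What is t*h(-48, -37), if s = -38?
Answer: -38745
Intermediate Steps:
h(O, m) = -27 + O*m/2 (h(O, m) = -8 + (O*m - 38)/2 = -8 + (-38 + O*m)/2 = -8 + (-19 + O*m/2) = -27 + O*m/2)
K(P, I) = 5 + I*P (K(P, I) = P*I + 5 = I*P + 5 = 5 + I*P)
t = -45 (t = -2 + ((5 - 2*4) + 10*(-4)) = -2 + ((5 - 8) - 40) = -2 + (-3 - 40) = -2 - 43 = -45)
t*h(-48, -37) = -45*(-27 + (1/2)*(-48)*(-37)) = -45*(-27 + 888) = -45*861 = -38745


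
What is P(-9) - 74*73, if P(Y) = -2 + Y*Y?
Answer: -5323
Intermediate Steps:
P(Y) = -2 + Y²
P(-9) - 74*73 = (-2 + (-9)²) - 74*73 = (-2 + 81) - 5402 = 79 - 5402 = -5323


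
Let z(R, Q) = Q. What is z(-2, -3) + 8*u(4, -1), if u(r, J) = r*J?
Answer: -35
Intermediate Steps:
u(r, J) = J*r
z(-2, -3) + 8*u(4, -1) = -3 + 8*(-1*4) = -3 + 8*(-4) = -3 - 32 = -35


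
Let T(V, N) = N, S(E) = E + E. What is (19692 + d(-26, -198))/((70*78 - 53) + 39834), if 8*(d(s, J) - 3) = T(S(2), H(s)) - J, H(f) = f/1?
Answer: 39433/90482 ≈ 0.43581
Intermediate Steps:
S(E) = 2*E
H(f) = f (H(f) = f*1 = f)
d(s, J) = 3 - J/8 + s/8 (d(s, J) = 3 + (s - J)/8 = 3 + (-J/8 + s/8) = 3 - J/8 + s/8)
(19692 + d(-26, -198))/((70*78 - 53) + 39834) = (19692 + (3 - ⅛*(-198) + (⅛)*(-26)))/((70*78 - 53) + 39834) = (19692 + (3 + 99/4 - 13/4))/((5460 - 53) + 39834) = (19692 + 49/2)/(5407 + 39834) = (39433/2)/45241 = (39433/2)*(1/45241) = 39433/90482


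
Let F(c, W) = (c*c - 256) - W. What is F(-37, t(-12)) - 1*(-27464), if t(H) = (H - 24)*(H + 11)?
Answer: 28541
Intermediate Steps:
t(H) = (-24 + H)*(11 + H)
F(c, W) = -256 + c² - W (F(c, W) = (c² - 256) - W = (-256 + c²) - W = -256 + c² - W)
F(-37, t(-12)) - 1*(-27464) = (-256 + (-37)² - (-264 + (-12)² - 13*(-12))) - 1*(-27464) = (-256 + 1369 - (-264 + 144 + 156)) + 27464 = (-256 + 1369 - 1*36) + 27464 = (-256 + 1369 - 36) + 27464 = 1077 + 27464 = 28541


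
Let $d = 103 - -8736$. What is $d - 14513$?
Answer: $-5674$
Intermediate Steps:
$d = 8839$ ($d = 103 + 8736 = 8839$)
$d - 14513 = 8839 - 14513 = -5674$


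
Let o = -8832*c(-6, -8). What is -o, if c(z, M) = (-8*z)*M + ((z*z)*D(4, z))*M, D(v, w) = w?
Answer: 11870208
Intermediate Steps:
c(z, M) = M*z**3 - 8*M*z (c(z, M) = (-8*z)*M + ((z*z)*z)*M = -8*M*z + (z**2*z)*M = -8*M*z + z**3*M = -8*M*z + M*z**3 = M*z**3 - 8*M*z)
o = -11870208 (o = -(-70656)*(-6)*(-8 + (-6)**2) = -(-70656)*(-6)*(-8 + 36) = -(-70656)*(-6)*28 = -8832*1344 = -11870208)
-o = -1*(-11870208) = 11870208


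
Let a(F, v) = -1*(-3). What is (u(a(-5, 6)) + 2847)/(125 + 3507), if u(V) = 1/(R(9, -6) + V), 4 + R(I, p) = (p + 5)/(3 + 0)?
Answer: 11385/14528 ≈ 0.78366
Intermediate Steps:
R(I, p) = -7/3 + p/3 (R(I, p) = -4 + (p + 5)/(3 + 0) = -4 + (5 + p)/3 = -4 + (5 + p)*(⅓) = -4 + (5/3 + p/3) = -7/3 + p/3)
a(F, v) = 3
u(V) = 1/(-13/3 + V) (u(V) = 1/((-7/3 + (⅓)*(-6)) + V) = 1/((-7/3 - 2) + V) = 1/(-13/3 + V))
(u(a(-5, 6)) + 2847)/(125 + 3507) = (3/(-13 + 3*3) + 2847)/(125 + 3507) = (3/(-13 + 9) + 2847)/3632 = (3/(-4) + 2847)*(1/3632) = (3*(-¼) + 2847)*(1/3632) = (-¾ + 2847)*(1/3632) = (11385/4)*(1/3632) = 11385/14528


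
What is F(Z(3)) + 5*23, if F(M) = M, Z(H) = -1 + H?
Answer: 117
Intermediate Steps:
F(Z(3)) + 5*23 = (-1 + 3) + 5*23 = 2 + 115 = 117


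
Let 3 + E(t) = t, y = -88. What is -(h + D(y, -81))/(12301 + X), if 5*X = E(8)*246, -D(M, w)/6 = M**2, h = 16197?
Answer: 30267/12547 ≈ 2.4123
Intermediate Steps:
E(t) = -3 + t
D(M, w) = -6*M**2
X = 246 (X = ((-3 + 8)*246)/5 = (5*246)/5 = (1/5)*1230 = 246)
-(h + D(y, -81))/(12301 + X) = -(16197 - 6*(-88)**2)/(12301 + 246) = -(16197 - 6*7744)/12547 = -(16197 - 46464)/12547 = -(-30267)/12547 = -1*(-30267/12547) = 30267/12547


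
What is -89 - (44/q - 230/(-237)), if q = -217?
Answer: -4616663/51429 ≈ -89.768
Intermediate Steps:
-89 - (44/q - 230/(-237)) = -89 - (44/(-217) - 230/(-237)) = -89 - (44*(-1/217) - 230*(-1/237)) = -89 - (-44/217 + 230/237) = -89 - 1*39482/51429 = -89 - 39482/51429 = -4616663/51429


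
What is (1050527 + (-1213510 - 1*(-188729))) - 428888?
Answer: -403142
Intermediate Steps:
(1050527 + (-1213510 - 1*(-188729))) - 428888 = (1050527 + (-1213510 + 188729)) - 428888 = (1050527 - 1024781) - 428888 = 25746 - 428888 = -403142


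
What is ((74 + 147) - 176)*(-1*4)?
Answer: -180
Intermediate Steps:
((74 + 147) - 176)*(-1*4) = (221 - 176)*(-4) = 45*(-4) = -180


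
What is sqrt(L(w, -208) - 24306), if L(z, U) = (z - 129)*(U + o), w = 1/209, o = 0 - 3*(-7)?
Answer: I*sqrt(66386)/19 ≈ 13.561*I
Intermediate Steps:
o = 21 (o = 0 + 21 = 21)
w = 1/209 ≈ 0.0047847
L(z, U) = (-129 + z)*(21 + U) (L(z, U) = (z - 129)*(U + 21) = (-129 + z)*(21 + U))
sqrt(L(w, -208) - 24306) = sqrt((-2709 - 129*(-208) + 21*(1/209) - 208*1/209) - 24306) = sqrt((-2709 + 26832 + 21/209 - 208/209) - 24306) = sqrt(458320/19 - 24306) = sqrt(-3494/19) = I*sqrt(66386)/19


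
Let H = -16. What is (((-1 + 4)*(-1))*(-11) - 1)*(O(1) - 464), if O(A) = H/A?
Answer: -15360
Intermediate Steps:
O(A) = -16/A
(((-1 + 4)*(-1))*(-11) - 1)*(O(1) - 464) = (((-1 + 4)*(-1))*(-11) - 1)*(-16/1 - 464) = ((3*(-1))*(-11) - 1)*(-16*1 - 464) = (-3*(-11) - 1)*(-16 - 464) = (33 - 1)*(-480) = 32*(-480) = -15360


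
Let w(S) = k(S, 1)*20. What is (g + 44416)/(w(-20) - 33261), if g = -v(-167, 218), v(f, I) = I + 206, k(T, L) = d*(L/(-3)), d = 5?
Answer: -131976/99883 ≈ -1.3213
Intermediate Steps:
k(T, L) = -5*L/3 (k(T, L) = 5*(L/(-3)) = 5*(L*(-⅓)) = 5*(-L/3) = -5*L/3)
v(f, I) = 206 + I
g = -424 (g = -(206 + 218) = -1*424 = -424)
w(S) = -100/3 (w(S) = -5/3*1*20 = -5/3*20 = -100/3)
(g + 44416)/(w(-20) - 33261) = (-424 + 44416)/(-100/3 - 33261) = 43992/(-99883/3) = 43992*(-3/99883) = -131976/99883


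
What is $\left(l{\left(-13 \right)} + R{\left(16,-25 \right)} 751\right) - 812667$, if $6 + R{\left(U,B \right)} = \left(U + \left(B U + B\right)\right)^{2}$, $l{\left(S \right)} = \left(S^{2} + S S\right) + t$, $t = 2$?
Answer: $124811198$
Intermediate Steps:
$l{\left(S \right)} = 2 + 2 S^{2}$ ($l{\left(S \right)} = \left(S^{2} + S S\right) + 2 = \left(S^{2} + S^{2}\right) + 2 = 2 S^{2} + 2 = 2 + 2 S^{2}$)
$R{\left(U,B \right)} = -6 + \left(B + U + B U\right)^{2}$ ($R{\left(U,B \right)} = -6 + \left(U + \left(B U + B\right)\right)^{2} = -6 + \left(U + \left(B + B U\right)\right)^{2} = -6 + \left(B + U + B U\right)^{2}$)
$\left(l{\left(-13 \right)} + R{\left(16,-25 \right)} 751\right) - 812667 = \left(\left(2 + 2 \left(-13\right)^{2}\right) + \left(-6 + \left(-25 + 16 - 400\right)^{2}\right) 751\right) - 812667 = \left(\left(2 + 2 \cdot 169\right) + \left(-6 + \left(-25 + 16 - 400\right)^{2}\right) 751\right) - 812667 = \left(\left(2 + 338\right) + \left(-6 + \left(-409\right)^{2}\right) 751\right) - 812667 = \left(340 + \left(-6 + 167281\right) 751\right) - 812667 = \left(340 + 167275 \cdot 751\right) - 812667 = \left(340 + 125623525\right) - 812667 = 125623865 - 812667 = 124811198$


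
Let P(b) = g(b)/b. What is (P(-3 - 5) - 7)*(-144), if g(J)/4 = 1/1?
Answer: 1080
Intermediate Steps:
g(J) = 4 (g(J) = 4*(1/1) = 4*(1*1) = 4*1 = 4)
P(b) = 4/b
(P(-3 - 5) - 7)*(-144) = (4/(-3 - 5) - 7)*(-144) = (4/(-8) - 7)*(-144) = (4*(-⅛) - 7)*(-144) = (-½ - 7)*(-144) = -15/2*(-144) = 1080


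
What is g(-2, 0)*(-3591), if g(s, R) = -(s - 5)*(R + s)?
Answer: 50274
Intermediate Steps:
g(s, R) = -(-5 + s)*(R + s)
g(-2, 0)*(-3591) = (-1*(-2)² + 5*0 + 5*(-2) - 1*0*(-2))*(-3591) = (-1*4 + 0 - 10 + 0)*(-3591) = (-4 + 0 - 10 + 0)*(-3591) = -14*(-3591) = 50274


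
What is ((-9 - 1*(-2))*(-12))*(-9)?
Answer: -756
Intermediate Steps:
((-9 - 1*(-2))*(-12))*(-9) = ((-9 + 2)*(-12))*(-9) = -7*(-12)*(-9) = 84*(-9) = -756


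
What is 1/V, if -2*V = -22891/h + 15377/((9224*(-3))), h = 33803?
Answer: 170072112/104838953 ≈ 1.6222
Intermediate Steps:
V = 104838953/170072112 (V = -(-22891/33803 + 15377/((9224*(-3))))/2 = -(-22891*1/33803 + 15377/(-27672))/2 = -(-2081/3073 + 15377*(-1/27672))/2 = -(-2081/3073 - 15377/27672)/2 = -½*(-104838953/85036056) = 104838953/170072112 ≈ 0.61644)
1/V = 1/(104838953/170072112) = 170072112/104838953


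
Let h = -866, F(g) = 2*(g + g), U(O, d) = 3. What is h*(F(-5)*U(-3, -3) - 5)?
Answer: 56290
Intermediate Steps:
F(g) = 4*g (F(g) = 2*(2*g) = 4*g)
h*(F(-5)*U(-3, -3) - 5) = -866*((4*(-5))*3 - 5) = -866*(-20*3 - 5) = -866*(-60 - 5) = -866*(-65) = 56290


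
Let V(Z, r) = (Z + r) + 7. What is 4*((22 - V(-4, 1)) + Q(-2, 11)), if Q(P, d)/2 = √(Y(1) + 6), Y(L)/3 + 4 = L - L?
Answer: 72 + 8*I*√6 ≈ 72.0 + 19.596*I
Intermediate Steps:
Y(L) = -12 (Y(L) = -12 + 3*(L - L) = -12 + 3*0 = -12 + 0 = -12)
V(Z, r) = 7 + Z + r
Q(P, d) = 2*I*√6 (Q(P, d) = 2*√(-12 + 6) = 2*√(-6) = 2*(I*√6) = 2*I*√6)
4*((22 - V(-4, 1)) + Q(-2, 11)) = 4*((22 - (7 - 4 + 1)) + 2*I*√6) = 4*((22 - 1*4) + 2*I*√6) = 4*((22 - 4) + 2*I*√6) = 4*(18 + 2*I*√6) = 72 + 8*I*√6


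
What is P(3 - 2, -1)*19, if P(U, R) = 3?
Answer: 57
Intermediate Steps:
P(3 - 2, -1)*19 = 3*19 = 57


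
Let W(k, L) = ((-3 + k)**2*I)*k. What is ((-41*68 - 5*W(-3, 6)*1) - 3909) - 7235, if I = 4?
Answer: -11772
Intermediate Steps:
W(k, L) = 4*k*(-3 + k)**2 (W(k, L) = ((-3 + k)**2*4)*k = (4*(-3 + k)**2)*k = 4*k*(-3 + k)**2)
((-41*68 - 5*W(-3, 6)*1) - 3909) - 7235 = ((-41*68 - 20*(-3)*(-3 - 3)**2*1) - 3909) - 7235 = ((-2788 - 20*(-3)*(-6)**2*1) - 3909) - 7235 = ((-2788 - 20*(-3)*36*1) - 3909) - 7235 = ((-2788 - 5*(-432)*1) - 3909) - 7235 = ((-2788 + 2160*1) - 3909) - 7235 = ((-2788 + 2160) - 3909) - 7235 = (-628 - 3909) - 7235 = -4537 - 7235 = -11772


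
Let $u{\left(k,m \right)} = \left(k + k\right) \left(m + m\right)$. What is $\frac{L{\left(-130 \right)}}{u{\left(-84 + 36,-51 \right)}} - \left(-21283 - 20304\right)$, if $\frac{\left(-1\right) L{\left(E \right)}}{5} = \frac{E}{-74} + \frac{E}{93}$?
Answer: $\frac{1401243683489}{33694272} \approx 41587.0$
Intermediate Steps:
$L{\left(E \right)} = \frac{95 E}{6882}$ ($L{\left(E \right)} = - 5 \left(\frac{E}{-74} + \frac{E}{93}\right) = - 5 \left(E \left(- \frac{1}{74}\right) + E \frac{1}{93}\right) = - 5 \left(- \frac{E}{74} + \frac{E}{93}\right) = - 5 \left(- \frac{19 E}{6882}\right) = \frac{95 E}{6882}$)
$u{\left(k,m \right)} = 4 k m$ ($u{\left(k,m \right)} = 2 k 2 m = 4 k m$)
$\frac{L{\left(-130 \right)}}{u{\left(-84 + 36,-51 \right)}} - \left(-21283 - 20304\right) = \frac{\frac{95}{6882} \left(-130\right)}{4 \left(-84 + 36\right) \left(-51\right)} - \left(-21283 - 20304\right) = - \frac{6175}{3441 \cdot 4 \left(-48\right) \left(-51\right)} - \left(-21283 - 20304\right) = - \frac{6175}{3441 \cdot 9792} - -41587 = \left(- \frac{6175}{3441}\right) \frac{1}{9792} + 41587 = - \frac{6175}{33694272} + 41587 = \frac{1401243683489}{33694272}$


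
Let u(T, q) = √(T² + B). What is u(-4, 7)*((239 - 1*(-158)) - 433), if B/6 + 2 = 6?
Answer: -72*√10 ≈ -227.68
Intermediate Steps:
B = 24 (B = -12 + 6*6 = -12 + 36 = 24)
u(T, q) = √(24 + T²) (u(T, q) = √(T² + 24) = √(24 + T²))
u(-4, 7)*((239 - 1*(-158)) - 433) = √(24 + (-4)²)*((239 - 1*(-158)) - 433) = √(24 + 16)*((239 + 158) - 433) = √40*(397 - 433) = (2*√10)*(-36) = -72*√10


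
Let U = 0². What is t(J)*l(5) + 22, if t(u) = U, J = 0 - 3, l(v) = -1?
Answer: 22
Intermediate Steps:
U = 0
J = -3
t(u) = 0
t(J)*l(5) + 22 = 0*(-1) + 22 = 0 + 22 = 22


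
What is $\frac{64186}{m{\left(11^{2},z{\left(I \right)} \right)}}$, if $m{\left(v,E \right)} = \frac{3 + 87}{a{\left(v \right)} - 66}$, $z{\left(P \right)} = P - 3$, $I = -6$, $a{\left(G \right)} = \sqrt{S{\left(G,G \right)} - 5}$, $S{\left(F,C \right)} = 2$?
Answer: $- \frac{706046}{15} + \frac{32093 i \sqrt{3}}{45} \approx -47070.0 + 1235.3 i$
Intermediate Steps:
$a{\left(G \right)} = i \sqrt{3}$ ($a{\left(G \right)} = \sqrt{2 - 5} = \sqrt{-3} = i \sqrt{3}$)
$z{\left(P \right)} = -3 + P$ ($z{\left(P \right)} = P - 3 = -3 + P$)
$m{\left(v,E \right)} = \frac{90}{-66 + i \sqrt{3}}$ ($m{\left(v,E \right)} = \frac{3 + 87}{i \sqrt{3} - 66} = \frac{90}{-66 + i \sqrt{3}}$)
$\frac{64186}{m{\left(11^{2},z{\left(I \right)} \right)}} = \frac{64186}{- \frac{1980}{1453} - \frac{30 i \sqrt{3}}{1453}}$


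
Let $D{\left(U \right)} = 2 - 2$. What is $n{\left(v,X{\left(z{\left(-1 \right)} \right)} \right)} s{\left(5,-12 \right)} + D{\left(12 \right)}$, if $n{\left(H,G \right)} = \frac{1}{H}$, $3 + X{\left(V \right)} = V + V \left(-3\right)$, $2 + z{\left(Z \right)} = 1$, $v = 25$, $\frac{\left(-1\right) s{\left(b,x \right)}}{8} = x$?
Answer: $\frac{96}{25} \approx 3.84$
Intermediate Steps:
$D{\left(U \right)} = 0$ ($D{\left(U \right)} = 2 - 2 = 0$)
$s{\left(b,x \right)} = - 8 x$
$z{\left(Z \right)} = -1$ ($z{\left(Z \right)} = -2 + 1 = -1$)
$X{\left(V \right)} = -3 - 2 V$ ($X{\left(V \right)} = -3 + \left(V + V \left(-3\right)\right) = -3 + \left(V - 3 V\right) = -3 - 2 V$)
$n{\left(v,X{\left(z{\left(-1 \right)} \right)} \right)} s{\left(5,-12 \right)} + D{\left(12 \right)} = \frac{\left(-8\right) \left(-12\right)}{25} + 0 = \frac{1}{25} \cdot 96 + 0 = \frac{96}{25} + 0 = \frac{96}{25}$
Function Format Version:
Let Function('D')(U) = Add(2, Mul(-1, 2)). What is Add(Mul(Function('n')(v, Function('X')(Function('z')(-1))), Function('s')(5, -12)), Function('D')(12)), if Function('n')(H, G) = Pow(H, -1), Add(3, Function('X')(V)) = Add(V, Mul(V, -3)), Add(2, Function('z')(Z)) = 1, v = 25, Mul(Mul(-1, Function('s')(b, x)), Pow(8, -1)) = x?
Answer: Rational(96, 25) ≈ 3.8400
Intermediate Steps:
Function('D')(U) = 0 (Function('D')(U) = Add(2, -2) = 0)
Function('s')(b, x) = Mul(-8, x)
Function('z')(Z) = -1 (Function('z')(Z) = Add(-2, 1) = -1)
Function('X')(V) = Add(-3, Mul(-2, V)) (Function('X')(V) = Add(-3, Add(V, Mul(V, -3))) = Add(-3, Add(V, Mul(-3, V))) = Add(-3, Mul(-2, V)))
Add(Mul(Function('n')(v, Function('X')(Function('z')(-1))), Function('s')(5, -12)), Function('D')(12)) = Add(Mul(Pow(25, -1), Mul(-8, -12)), 0) = Add(Mul(Rational(1, 25), 96), 0) = Add(Rational(96, 25), 0) = Rational(96, 25)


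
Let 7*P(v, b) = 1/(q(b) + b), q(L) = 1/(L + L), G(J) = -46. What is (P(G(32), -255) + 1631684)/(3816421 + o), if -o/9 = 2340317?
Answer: -742707475339/7850205048112 ≈ -0.094610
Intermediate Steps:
o = -21062853 (o = -9*2340317 = -21062853)
q(L) = 1/(2*L)
P(v, b) = 1/(7*(b + 1/(2*b))) (P(v, b) = 1/(7*(1/(2*b) + b)) = 1/(7*(b + 1/(2*b))))
(P(G(32), -255) + 1631684)/(3816421 + o) = ((2/7)*(-255)/(1 + 2*(-255)²) + 1631684)/(3816421 - 21062853) = ((2/7)*(-255)/(1 + 2*65025) + 1631684)/(-17246432) = ((2/7)*(-255)/(1 + 130050) + 1631684)*(-1/17246432) = ((2/7)*(-255)/130051 + 1631684)*(-1/17246432) = ((2/7)*(-255)*(1/130051) + 1631684)*(-1/17246432) = (-510/910357 + 1631684)*(-1/17246432) = (1485414950678/910357)*(-1/17246432) = -742707475339/7850205048112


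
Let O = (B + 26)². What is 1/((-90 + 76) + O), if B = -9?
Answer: 1/275 ≈ 0.0036364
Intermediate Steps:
O = 289 (O = (-9 + 26)² = 17² = 289)
1/((-90 + 76) + O) = 1/((-90 + 76) + 289) = 1/(-14 + 289) = 1/275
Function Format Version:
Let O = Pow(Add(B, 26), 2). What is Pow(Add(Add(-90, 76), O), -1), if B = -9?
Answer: Rational(1, 275) ≈ 0.0036364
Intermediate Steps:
O = 289 (O = Pow(Add(-9, 26), 2) = Pow(17, 2) = 289)
Pow(Add(Add(-90, 76), O), -1) = Pow(Add(Add(-90, 76), 289), -1) = Pow(Add(-14, 289), -1) = Pow(275, -1) = Rational(1, 275)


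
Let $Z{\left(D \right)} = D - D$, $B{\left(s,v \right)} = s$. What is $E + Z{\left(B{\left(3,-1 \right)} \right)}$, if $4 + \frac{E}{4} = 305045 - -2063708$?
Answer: $9474996$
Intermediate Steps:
$Z{\left(D \right)} = 0$
$E = 9474996$ ($E = -16 + 4 \left(305045 - -2063708\right) = -16 + 4 \left(305045 + 2063708\right) = -16 + 4 \cdot 2368753 = -16 + 9475012 = 9474996$)
$E + Z{\left(B{\left(3,-1 \right)} \right)} = 9474996 + 0 = 9474996$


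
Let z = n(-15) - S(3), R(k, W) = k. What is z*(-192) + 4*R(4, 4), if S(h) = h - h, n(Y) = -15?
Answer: 2896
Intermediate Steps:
S(h) = 0
z = -15 (z = -15 - 1*0 = -15 + 0 = -15)
z*(-192) + 4*R(4, 4) = -15*(-192) + 4*4 = 2880 + 16 = 2896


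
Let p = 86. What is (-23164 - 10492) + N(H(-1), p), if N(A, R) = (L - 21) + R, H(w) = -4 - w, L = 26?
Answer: -33565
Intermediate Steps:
N(A, R) = 5 + R (N(A, R) = (26 - 21) + R = 5 + R)
(-23164 - 10492) + N(H(-1), p) = (-23164 - 10492) + (5 + 86) = -33656 + 91 = -33565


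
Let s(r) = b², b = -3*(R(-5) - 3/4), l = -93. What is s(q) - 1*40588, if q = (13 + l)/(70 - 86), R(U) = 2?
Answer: -649183/16 ≈ -40574.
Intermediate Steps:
q = 5 (q = (13 - 93)/(70 - 86) = -80/(-16) = -80*(-1/16) = 5)
b = -15/4 (b = -3*(2 - 3/4) = -3*(2 - 3*¼) = -3*(2 - ¾) = -3*5/4 = -15/4 ≈ -3.7500)
s(r) = 225/16 (s(r) = (-15/4)² = 225/16)
s(q) - 1*40588 = 225/16 - 1*40588 = 225/16 - 40588 = -649183/16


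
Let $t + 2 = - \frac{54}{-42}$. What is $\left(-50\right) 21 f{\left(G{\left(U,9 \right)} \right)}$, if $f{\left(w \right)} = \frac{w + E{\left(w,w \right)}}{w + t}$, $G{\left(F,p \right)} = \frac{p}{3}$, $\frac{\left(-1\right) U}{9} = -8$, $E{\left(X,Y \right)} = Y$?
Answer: $- \frac{11025}{4} \approx -2756.3$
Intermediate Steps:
$U = 72$ ($U = \left(-9\right) \left(-8\right) = 72$)
$t = - \frac{5}{7}$ ($t = -2 - \frac{54}{-42} = -2 - - \frac{9}{7} = -2 + \frac{9}{7} = - \frac{5}{7} \approx -0.71429$)
$G{\left(F,p \right)} = \frac{p}{3}$ ($G{\left(F,p \right)} = p \frac{1}{3} = \frac{p}{3}$)
$f{\left(w \right)} = \frac{2 w}{- \frac{5}{7} + w}$ ($f{\left(w \right)} = \frac{w + w}{w - \frac{5}{7}} = \frac{2 w}{- \frac{5}{7} + w}$)
$\left(-50\right) 21 f{\left(G{\left(U,9 \right)} \right)} = \left(-50\right) 21 \frac{14 \cdot \frac{1}{3} \cdot 9}{-5 + 7 \cdot \frac{1}{3} \cdot 9} = - 1050 \cdot 14 \cdot 3 \frac{1}{-5 + 7 \cdot 3} = - 1050 \cdot 14 \cdot 3 \frac{1}{-5 + 21} = - 1050 \cdot 14 \cdot 3 \cdot \frac{1}{16} = \left(-1050\right) \frac{21}{8} = - \frac{11025}{4}$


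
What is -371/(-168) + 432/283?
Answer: 25367/6792 ≈ 3.7348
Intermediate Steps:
-371/(-168) + 432/283 = -371*(-1/168) + 432*(1/283) = 53/24 + 432/283 = 25367/6792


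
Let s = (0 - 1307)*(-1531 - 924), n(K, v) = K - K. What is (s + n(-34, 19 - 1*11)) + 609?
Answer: 3209294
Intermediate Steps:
n(K, v) = 0
s = 3208685 (s = -1307*(-2455) = 3208685)
(s + n(-34, 19 - 1*11)) + 609 = (3208685 + 0) + 609 = 3208685 + 609 = 3209294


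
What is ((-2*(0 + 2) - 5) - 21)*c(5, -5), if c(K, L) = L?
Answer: 150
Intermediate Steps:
((-2*(0 + 2) - 5) - 21)*c(5, -5) = ((-2*(0 + 2) - 5) - 21)*(-5) = ((-2*2 - 5) - 21)*(-5) = ((-4 - 5) - 21)*(-5) = (-9 - 21)*(-5) = -30*(-5) = 150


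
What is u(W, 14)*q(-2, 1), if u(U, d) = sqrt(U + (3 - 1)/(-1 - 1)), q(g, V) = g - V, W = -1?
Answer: -3*I*sqrt(2) ≈ -4.2426*I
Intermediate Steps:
u(U, d) = sqrt(-1 + U) (u(U, d) = sqrt(U + 2/(-2)) = sqrt(U + 2*(-1/2)) = sqrt(U - 1) = sqrt(-1 + U))
u(W, 14)*q(-2, 1) = sqrt(-1 - 1)*(-2 - 1*1) = sqrt(-2)*(-2 - 1) = (I*sqrt(2))*(-3) = -3*I*sqrt(2)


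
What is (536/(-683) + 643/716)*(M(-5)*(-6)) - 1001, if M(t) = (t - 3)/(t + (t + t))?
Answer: -612117857/611285 ≈ -1001.4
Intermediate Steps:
M(t) = (-3 + t)/(3*t) (M(t) = (-3 + t)/(t + 2*t) = (-3 + t)/((3*t)) = (-3 + t)*(1/(3*t)) = (-3 + t)/(3*t))
(536/(-683) + 643/716)*(M(-5)*(-6)) - 1001 = (536/(-683) + 643/716)*(((1/3)*(-3 - 5)/(-5))*(-6)) - 1001 = (536*(-1/683) + 643*(1/716))*(((1/3)*(-1/5)*(-8))*(-6)) - 1001 = (-536/683 + 643/716)*((8/15)*(-6)) - 1001 = (55393/489028)*(-16/5) - 1001 = -221572/611285 - 1001 = -612117857/611285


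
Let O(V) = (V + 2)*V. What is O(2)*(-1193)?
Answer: -9544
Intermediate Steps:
O(V) = V*(2 + V) (O(V) = (2 + V)*V = V*(2 + V))
O(2)*(-1193) = (2*(2 + 2))*(-1193) = (2*4)*(-1193) = 8*(-1193) = -9544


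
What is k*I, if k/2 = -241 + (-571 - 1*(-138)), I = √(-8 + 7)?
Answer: -1348*I ≈ -1348.0*I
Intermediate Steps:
I
k = -1348 (k = 2*(-241 + (-571 - 1*(-138))) = 2*(-241 + (-571 + 138)) = 2*(-241 - 433) = 2*(-674) = -1348)
k*I = -1348*I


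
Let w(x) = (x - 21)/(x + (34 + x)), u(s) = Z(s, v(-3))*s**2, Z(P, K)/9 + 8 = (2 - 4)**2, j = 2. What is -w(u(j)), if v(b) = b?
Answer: -165/254 ≈ -0.64961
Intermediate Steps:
Z(P, K) = -36 (Z(P, K) = -72 + 9*(2 - 4)**2 = -72 + 9*(-2)**2 = -72 + 9*4 = -72 + 36 = -36)
u(s) = -36*s**2
w(x) = (-21 + x)/(34 + 2*x)
-w(u(j)) = -(-21 - 36*2**2)/(2*(17 - 36*2**2)) = -(-21 - 36*4)/(2*(17 - 36*4)) = -(-21 - 144)/(2*(17 - 144)) = -(-165)/(2*(-127)) = -(-1)*(-165)/(2*127) = -1*165/254 = -165/254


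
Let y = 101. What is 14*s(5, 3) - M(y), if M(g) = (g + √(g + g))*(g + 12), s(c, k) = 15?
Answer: -11203 - 113*√202 ≈ -12809.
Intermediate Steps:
M(g) = (12 + g)*(g + √2*√g) (M(g) = (g + √(2*g))*(12 + g) = (g + √2*√g)*(12 + g) = (12 + g)*(g + √2*√g))
14*s(5, 3) - M(y) = 14*15 - (101² + 12*101 + √2*101^(3/2) + 12*√2*√101) = 210 - (10201 + 1212 + √2*(101*√101) + 12*√202) = 210 - (10201 + 1212 + 101*√202 + 12*√202) = 210 - (11413 + 113*√202) = 210 + (-11413 - 113*√202) = -11203 - 113*√202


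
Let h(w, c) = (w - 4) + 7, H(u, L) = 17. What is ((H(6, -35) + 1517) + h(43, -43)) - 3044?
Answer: -1464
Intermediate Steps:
h(w, c) = 3 + w (h(w, c) = (-4 + w) + 7 = 3 + w)
((H(6, -35) + 1517) + h(43, -43)) - 3044 = ((17 + 1517) + (3 + 43)) - 3044 = (1534 + 46) - 3044 = 1580 - 3044 = -1464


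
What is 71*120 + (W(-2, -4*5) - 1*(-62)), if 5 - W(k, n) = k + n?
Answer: 8609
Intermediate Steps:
W(k, n) = 5 - k - n (W(k, n) = 5 - (k + n) = 5 + (-k - n) = 5 - k - n)
71*120 + (W(-2, -4*5) - 1*(-62)) = 71*120 + ((5 - 1*(-2) - (-4)*5) - 1*(-62)) = 8520 + ((5 + 2 - 1*(-20)) + 62) = 8520 + ((5 + 2 + 20) + 62) = 8520 + (27 + 62) = 8520 + 89 = 8609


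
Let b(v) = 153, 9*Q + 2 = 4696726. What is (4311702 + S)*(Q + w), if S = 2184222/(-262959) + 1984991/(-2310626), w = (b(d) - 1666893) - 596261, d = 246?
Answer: -198322532337176263804885/26417387058 ≈ -7.5073e+12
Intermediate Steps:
Q = 4696724/9 (Q = -2/9 + (⅑)*4696726 = -2/9 + 4696726/9 = 4696724/9 ≈ 5.2186e+5)
w = -2263001 (w = (153 - 1666893) - 596261 = -1666740 - 596261 = -2263001)
S = -80708570889/8805795686 (S = 2184222*(-1/262959) + 1984991*(-1/2310626) = -728074/87653 - 1984991/2310626 = -80708570889/8805795686 ≈ -9.1654)
(4311702 + S)*(Q + w) = (4311702 - 80708570889/8805795686)*(4696724/9 - 2263001) = (37967886162346683/8805795686)*(-15670285/9) = -198322532337176263804885/26417387058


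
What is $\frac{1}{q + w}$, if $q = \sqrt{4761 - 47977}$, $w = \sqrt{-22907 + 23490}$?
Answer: $\frac{1}{\sqrt{583} + 4 i \sqrt{2701}} \approx 0.00055128 - 0.0047463 i$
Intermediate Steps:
$w = \sqrt{583} \approx 24.145$
$q = 4 i \sqrt{2701}$ ($q = \sqrt{-43216} = 4 i \sqrt{2701} \approx 207.88 i$)
$\frac{1}{q + w} = \frac{1}{4 i \sqrt{2701} + \sqrt{583}} = \frac{1}{\sqrt{583} + 4 i \sqrt{2701}}$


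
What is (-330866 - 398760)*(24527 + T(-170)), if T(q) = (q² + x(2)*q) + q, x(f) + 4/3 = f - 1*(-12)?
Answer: -111859691686/3 ≈ -3.7287e+10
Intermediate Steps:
x(f) = 32/3 + f (x(f) = -4/3 + (f - 1*(-12)) = -4/3 + (f + 12) = -4/3 + (12 + f) = 32/3 + f)
T(q) = q² + 41*q/3 (T(q) = (q² + (32/3 + 2)*q) + q = (q² + 38*q/3) + q = q² + 41*q/3)
(-330866 - 398760)*(24527 + T(-170)) = (-330866 - 398760)*(24527 + (⅓)*(-170)*(41 + 3*(-170))) = -729626*(24527 + (⅓)*(-170)*(41 - 510)) = -729626*(24527 + (⅓)*(-170)*(-469)) = -729626*(24527 + 79730/3) = -729626*153311/3 = -111859691686/3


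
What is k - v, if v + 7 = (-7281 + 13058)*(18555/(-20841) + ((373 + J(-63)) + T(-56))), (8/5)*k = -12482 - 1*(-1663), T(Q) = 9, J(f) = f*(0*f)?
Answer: -122735457837/55576 ≈ -2.2084e+6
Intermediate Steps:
J(f) = 0 (J(f) = f*0 = 0)
k = -54095/8 (k = 5*(-12482 - 1*(-1663))/8 = 5*(-12482 + 1663)/8 = (5/8)*(-10819) = -54095/8 ≈ -6761.9)
v = 15294957484/6947 (v = -7 + (-7281 + 13058)*(18555/(-20841) + ((373 + 0) + 9)) = -7 + 5777*(18555*(-1/20841) + (373 + 9)) = -7 + 5777*(-6185/6947 + 382) = -7 + 5777*(2647569/6947) = -7 + 15295006113/6947 = 15294957484/6947 ≈ 2.2017e+6)
k - v = -54095/8 - 1*15294957484/6947 = -54095/8 - 15294957484/6947 = -122735457837/55576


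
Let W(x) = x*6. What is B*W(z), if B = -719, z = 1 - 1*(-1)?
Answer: -8628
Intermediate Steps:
z = 2 (z = 1 + 1 = 2)
W(x) = 6*x
B*W(z) = -4314*2 = -719*12 = -8628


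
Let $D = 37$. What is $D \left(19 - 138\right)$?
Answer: $-4403$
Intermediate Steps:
$D \left(19 - 138\right) = 37 \left(19 - 138\right) = 37 \left(-119\right) = -4403$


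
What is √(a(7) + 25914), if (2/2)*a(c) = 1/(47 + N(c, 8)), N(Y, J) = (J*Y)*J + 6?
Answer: √6504440415/501 ≈ 160.98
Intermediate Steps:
N(Y, J) = 6 + Y*J² (N(Y, J) = Y*J² + 6 = 6 + Y*J²)
a(c) = 1/(53 + 64*c) (a(c) = 1/(47 + (6 + c*8²)) = 1/(47 + (6 + c*64)) = 1/(47 + (6 + 64*c)) = 1/(53 + 64*c))
√(a(7) + 25914) = √(1/(53 + 64*7) + 25914) = √(1/(53 + 448) + 25914) = √(1/501 + 25914) = √(12982915/501) = √6504440415/501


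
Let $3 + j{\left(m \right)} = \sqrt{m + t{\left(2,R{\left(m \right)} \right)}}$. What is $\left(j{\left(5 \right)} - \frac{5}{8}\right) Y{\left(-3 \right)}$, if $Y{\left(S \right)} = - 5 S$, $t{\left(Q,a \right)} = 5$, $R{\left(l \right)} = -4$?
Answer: $- \frac{435}{8} + 15 \sqrt{10} \approx -6.9408$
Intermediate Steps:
$j{\left(m \right)} = -3 + \sqrt{5 + m}$ ($j{\left(m \right)} = -3 + \sqrt{m + 5} = -3 + \sqrt{5 + m}$)
$\left(j{\left(5 \right)} - \frac{5}{8}\right) Y{\left(-3 \right)} = \left(\left(-3 + \sqrt{5 + 5}\right) - \frac{5}{8}\right) \left(\left(-5\right) \left(-3\right)\right) = \left(\left(-3 + \sqrt{10}\right) - \frac{5}{8}\right) 15 = \left(- \frac{29}{8} + \sqrt{10}\right) 15 = - \frac{435}{8} + 15 \sqrt{10}$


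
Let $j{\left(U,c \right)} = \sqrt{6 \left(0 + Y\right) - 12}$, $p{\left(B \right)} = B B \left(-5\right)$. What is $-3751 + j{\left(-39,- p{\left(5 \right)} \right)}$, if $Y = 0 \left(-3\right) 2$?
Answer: $-3751 + 2 i \sqrt{3} \approx -3751.0 + 3.4641 i$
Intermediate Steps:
$Y = 0$ ($Y = 0 \cdot 2 = 0$)
$p{\left(B \right)} = - 5 B^{2}$ ($p{\left(B \right)} = B^{2} \left(-5\right) = - 5 B^{2}$)
$j{\left(U,c \right)} = 2 i \sqrt{3}$ ($j{\left(U,c \right)} = \sqrt{6 \left(0 + 0\right) - 12} = \sqrt{6 \cdot 0 - 12} = \sqrt{0 - 12} = \sqrt{-12} = 2 i \sqrt{3}$)
$-3751 + j{\left(-39,- p{\left(5 \right)} \right)} = -3751 + 2 i \sqrt{3}$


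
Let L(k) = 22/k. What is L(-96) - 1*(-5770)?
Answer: 276949/48 ≈ 5769.8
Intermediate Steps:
L(-96) - 1*(-5770) = 22/(-96) - 1*(-5770) = 22*(-1/96) + 5770 = -11/48 + 5770 = 276949/48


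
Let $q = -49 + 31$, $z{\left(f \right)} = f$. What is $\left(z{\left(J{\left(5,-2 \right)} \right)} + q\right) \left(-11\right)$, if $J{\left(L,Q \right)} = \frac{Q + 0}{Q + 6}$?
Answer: $\frac{407}{2} \approx 203.5$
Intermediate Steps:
$J{\left(L,Q \right)} = \frac{Q}{6 + Q}$
$q = -18$
$\left(z{\left(J{\left(5,-2 \right)} \right)} + q\right) \left(-11\right) = \left(- \frac{2}{6 - 2} - 18\right) \left(-11\right) = \left(- \frac{2}{4} - 18\right) \left(-11\right) = \left(\left(-2\right) \frac{1}{4} - 18\right) \left(-11\right) = \left(- \frac{1}{2} - 18\right) \left(-11\right) = \left(- \frac{37}{2}\right) \left(-11\right) = \frac{407}{2}$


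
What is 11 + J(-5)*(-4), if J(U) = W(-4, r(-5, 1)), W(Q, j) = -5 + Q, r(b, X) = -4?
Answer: 47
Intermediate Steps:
J(U) = -9 (J(U) = -5 - 4 = -9)
11 + J(-5)*(-4) = 11 - 9*(-4) = 11 + 36 = 47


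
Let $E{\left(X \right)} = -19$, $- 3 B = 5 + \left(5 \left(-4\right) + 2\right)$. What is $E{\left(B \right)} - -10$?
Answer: $-9$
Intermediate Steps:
$B = \frac{13}{3}$ ($B = - \frac{5 + \left(5 \left(-4\right) + 2\right)}{3} = - \frac{5 + \left(-20 + 2\right)}{3} = - \frac{5 - 18}{3} = \left(- \frac{1}{3}\right) \left(-13\right) = \frac{13}{3} \approx 4.3333$)
$E{\left(B \right)} - -10 = -19 - -10 = -19 + 10 = -9$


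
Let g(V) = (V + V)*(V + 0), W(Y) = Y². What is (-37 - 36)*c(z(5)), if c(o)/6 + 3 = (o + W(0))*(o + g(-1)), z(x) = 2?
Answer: -2190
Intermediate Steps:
g(V) = 2*V² (g(V) = (2*V)*V = 2*V²)
c(o) = -18 + 6*o*(2 + o) (c(o) = -18 + 6*((o + 0²)*(o + 2*(-1)²)) = -18 + 6*((o + 0)*(o + 2*1)) = -18 + 6*(o*(o + 2)) = -18 + 6*(o*(2 + o)) = -18 + 6*o*(2 + o))
(-37 - 36)*c(z(5)) = (-37 - 36)*(-18 + 6*2² + 12*2) = -73*(-18 + 6*4 + 24) = -73*(-18 + 24 + 24) = -73*30 = -2190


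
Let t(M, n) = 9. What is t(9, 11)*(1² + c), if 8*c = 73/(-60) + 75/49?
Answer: 73329/7840 ≈ 9.3532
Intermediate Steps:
c = 923/23520 (c = (73/(-60) + 75/49)/8 = (73*(-1/60) + 75*(1/49))/8 = (-73/60 + 75/49)/8 = (⅛)*(923/2940) = 923/23520 ≈ 0.039243)
t(9, 11)*(1² + c) = 9*(1² + 923/23520) = 9*(1 + 923/23520) = 9*(24443/23520) = 73329/7840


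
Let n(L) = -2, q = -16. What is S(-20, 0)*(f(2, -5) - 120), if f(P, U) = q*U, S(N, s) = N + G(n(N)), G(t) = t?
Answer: 880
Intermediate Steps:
S(N, s) = -2 + N (S(N, s) = N - 2 = -2 + N)
f(P, U) = -16*U
S(-20, 0)*(f(2, -5) - 120) = (-2 - 20)*(-16*(-5) - 120) = -22*(80 - 120) = -22*(-40) = 880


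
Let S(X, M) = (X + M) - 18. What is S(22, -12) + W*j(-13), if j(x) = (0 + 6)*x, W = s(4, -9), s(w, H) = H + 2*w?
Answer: 70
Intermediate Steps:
W = -1 (W = -9 + 2*4 = -9 + 8 = -1)
S(X, M) = -18 + M + X (S(X, M) = (M + X) - 18 = -18 + M + X)
j(x) = 6*x
S(22, -12) + W*j(-13) = (-18 - 12 + 22) - 6*(-13) = -8 - 1*(-78) = -8 + 78 = 70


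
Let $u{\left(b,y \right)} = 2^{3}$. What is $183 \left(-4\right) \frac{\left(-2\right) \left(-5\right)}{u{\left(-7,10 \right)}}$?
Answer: $-915$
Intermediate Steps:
$u{\left(b,y \right)} = 8$
$183 \left(-4\right) \frac{\left(-2\right) \left(-5\right)}{u{\left(-7,10 \right)}} = 183 \left(-4\right) \frac{\left(-2\right) \left(-5\right)}{8} = - 732 \cdot 10 \cdot \frac{1}{8} = \left(-732\right) \frac{5}{4} = -915$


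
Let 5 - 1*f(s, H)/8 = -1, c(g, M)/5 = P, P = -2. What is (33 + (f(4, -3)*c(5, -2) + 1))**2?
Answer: 198916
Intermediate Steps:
c(g, M) = -10 (c(g, M) = 5*(-2) = -10)
f(s, H) = 48 (f(s, H) = 40 - 8*(-1) = 40 + 8 = 48)
(33 + (f(4, -3)*c(5, -2) + 1))**2 = (33 + (48*(-10) + 1))**2 = (33 + (-480 + 1))**2 = (33 - 479)**2 = (-446)**2 = 198916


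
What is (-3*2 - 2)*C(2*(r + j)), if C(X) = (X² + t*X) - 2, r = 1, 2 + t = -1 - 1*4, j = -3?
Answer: -336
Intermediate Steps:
t = -7 (t = -2 + (-1 - 1*4) = -2 + (-1 - 4) = -2 - 5 = -7)
C(X) = -2 + X² - 7*X (C(X) = (X² - 7*X) - 2 = -2 + X² - 7*X)
(-3*2 - 2)*C(2*(r + j)) = (-3*2 - 2)*(-2 + (2*(1 - 3))² - 14*(1 - 3)) = (-6 - 2)*(-2 + (2*(-2))² - 14*(-2)) = -8*(-2 + (-4)² - 7*(-4)) = -8*(-2 + 16 + 28) = -8*42 = -336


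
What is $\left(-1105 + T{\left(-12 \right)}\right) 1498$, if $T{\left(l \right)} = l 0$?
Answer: $-1655290$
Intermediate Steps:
$T{\left(l \right)} = 0$
$\left(-1105 + T{\left(-12 \right)}\right) 1498 = \left(-1105 + 0\right) 1498 = \left(-1105\right) 1498 = -1655290$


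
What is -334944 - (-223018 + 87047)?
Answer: -198973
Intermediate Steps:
-334944 - (-223018 + 87047) = -334944 - 1*(-135971) = -334944 + 135971 = -198973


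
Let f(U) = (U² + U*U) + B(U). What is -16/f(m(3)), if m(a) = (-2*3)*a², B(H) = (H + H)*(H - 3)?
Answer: -4/2997 ≈ -0.0013347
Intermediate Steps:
B(H) = 2*H*(-3 + H) (B(H) = (2*H)*(-3 + H) = 2*H*(-3 + H))
m(a) = -6*a²
f(U) = 2*U² + 2*U*(-3 + U) (f(U) = (U² + U*U) + 2*U*(-3 + U) = (U² + U²) + 2*U*(-3 + U) = 2*U² + 2*U*(-3 + U))
-16/f(m(3)) = -16*(-1/(108*(-3 + 2*(-6*3²)))) = -16*(-1/(108*(-3 + 2*(-6*9)))) = -16*(-1/(108*(-3 + 2*(-54)))) = -16*(-1/(108*(-3 - 108))) = -16/(2*(-54)*(-111)) = -16/11988 = -16*1/11988 = -4/2997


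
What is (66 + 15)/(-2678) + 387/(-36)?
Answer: -57739/5356 ≈ -10.780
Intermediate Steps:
(66 + 15)/(-2678) + 387/(-36) = 81*(-1/2678) + 387*(-1/36) = -81/2678 - 43/4 = -57739/5356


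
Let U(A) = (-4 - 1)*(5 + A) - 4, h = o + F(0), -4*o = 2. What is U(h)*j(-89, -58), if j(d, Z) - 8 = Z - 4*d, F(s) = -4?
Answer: -1989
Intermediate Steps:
o = -1/2 (o = -1/4*2 = -1/2 ≈ -0.50000)
h = -9/2 (h = -1/2 - 4 = -9/2 ≈ -4.5000)
j(d, Z) = 8 + Z - 4*d (j(d, Z) = 8 + (Z - 4*d) = 8 + Z - 4*d)
U(A) = -29 - 5*A (U(A) = -5*(5 + A) - 4 = (-25 - 5*A) - 4 = -29 - 5*A)
U(h)*j(-89, -58) = (-29 - 5*(-9/2))*(8 - 58 - 4*(-89)) = (-29 + 45/2)*(8 - 58 + 356) = -13/2*306 = -1989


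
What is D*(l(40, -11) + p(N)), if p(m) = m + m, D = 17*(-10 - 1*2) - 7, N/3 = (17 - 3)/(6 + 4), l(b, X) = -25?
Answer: 17513/5 ≈ 3502.6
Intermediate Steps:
N = 21/5 (N = 3*((17 - 3)/(6 + 4)) = 3*(14/10) = 3*(14*(⅒)) = 3*(7/5) = 21/5 ≈ 4.2000)
D = -211 (D = 17*(-10 - 2) - 7 = 17*(-12) - 7 = -204 - 7 = -211)
p(m) = 2*m
D*(l(40, -11) + p(N)) = -211*(-25 + 2*(21/5)) = -211*(-25 + 42/5) = -211*(-83/5) = 17513/5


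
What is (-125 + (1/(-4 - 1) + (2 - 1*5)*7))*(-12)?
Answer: 8772/5 ≈ 1754.4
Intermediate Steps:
(-125 + (1/(-4 - 1) + (2 - 1*5)*7))*(-12) = (-125 + (1/(-5) + (2 - 5)*7))*(-12) = (-125 + (-1/5 - 3*7))*(-12) = (-125 + (-1/5 - 21))*(-12) = (-125 - 106/5)*(-12) = -731/5*(-12) = 8772/5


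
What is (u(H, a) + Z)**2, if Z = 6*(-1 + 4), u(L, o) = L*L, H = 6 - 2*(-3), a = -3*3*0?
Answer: 26244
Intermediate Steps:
a = 0 (a = -9*0 = 0)
H = 12 (H = 6 + 6 = 12)
u(L, o) = L**2
Z = 18 (Z = 6*3 = 18)
(u(H, a) + Z)**2 = (12**2 + 18)**2 = (144 + 18)**2 = 162**2 = 26244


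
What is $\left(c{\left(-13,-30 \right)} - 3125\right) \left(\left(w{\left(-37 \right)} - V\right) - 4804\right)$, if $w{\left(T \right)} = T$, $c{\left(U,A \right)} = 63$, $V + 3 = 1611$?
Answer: $19746838$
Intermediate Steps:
$V = 1608$ ($V = -3 + 1611 = 1608$)
$\left(c{\left(-13,-30 \right)} - 3125\right) \left(\left(w{\left(-37 \right)} - V\right) - 4804\right) = \left(63 - 3125\right) \left(\left(-37 - 1608\right) - 4804\right) = - 3062 \left(\left(-37 - 1608\right) - 4804\right) = - 3062 \left(-1645 - 4804\right) = \left(-3062\right) \left(-6449\right) = 19746838$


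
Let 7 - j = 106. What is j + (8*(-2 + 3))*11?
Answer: -11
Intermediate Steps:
j = -99 (j = 7 - 1*106 = 7 - 106 = -99)
j + (8*(-2 + 3))*11 = -99 + (8*(-2 + 3))*11 = -99 + (8*1)*11 = -99 + 8*11 = -99 + 88 = -11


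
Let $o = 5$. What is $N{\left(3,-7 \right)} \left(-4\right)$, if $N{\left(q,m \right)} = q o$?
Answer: $-60$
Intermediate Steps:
$N{\left(q,m \right)} = 5 q$ ($N{\left(q,m \right)} = q 5 = 5 q$)
$N{\left(3,-7 \right)} \left(-4\right) = 5 \cdot 3 \left(-4\right) = 15 \left(-4\right) = -60$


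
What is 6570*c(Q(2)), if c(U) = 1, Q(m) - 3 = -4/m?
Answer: 6570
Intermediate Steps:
Q(m) = 3 - 4/m
6570*c(Q(2)) = 6570*1 = 6570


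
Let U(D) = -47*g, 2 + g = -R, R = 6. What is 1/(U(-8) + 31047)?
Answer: 1/31423 ≈ 3.1824e-5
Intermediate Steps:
g = -8 (g = -2 - 1*6 = -2 - 6 = -8)
U(D) = 376 (U(D) = -47*(-8) = 376)
1/(U(-8) + 31047) = 1/(376 + 31047) = 1/31423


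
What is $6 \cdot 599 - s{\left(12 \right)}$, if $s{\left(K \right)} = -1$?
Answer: $3595$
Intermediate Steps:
$6 \cdot 599 - s{\left(12 \right)} = 6 \cdot 599 - -1 = 3594 + 1 = 3595$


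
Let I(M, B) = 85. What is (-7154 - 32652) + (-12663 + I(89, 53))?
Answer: -52384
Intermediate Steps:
(-7154 - 32652) + (-12663 + I(89, 53)) = (-7154 - 32652) + (-12663 + 85) = -39806 - 12578 = -52384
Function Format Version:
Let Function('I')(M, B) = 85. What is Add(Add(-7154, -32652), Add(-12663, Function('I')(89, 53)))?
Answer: -52384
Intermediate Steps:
Add(Add(-7154, -32652), Add(-12663, Function('I')(89, 53))) = Add(Add(-7154, -32652), Add(-12663, 85)) = Add(-39806, -12578) = -52384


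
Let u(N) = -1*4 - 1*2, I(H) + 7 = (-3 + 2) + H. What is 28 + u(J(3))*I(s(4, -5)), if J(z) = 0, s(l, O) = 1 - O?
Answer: 40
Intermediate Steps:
I(H) = -8 + H (I(H) = -7 + ((-3 + 2) + H) = -7 + (-1 + H) = -8 + H)
u(N) = -6 (u(N) = -4 - 2 = -6)
28 + u(J(3))*I(s(4, -5)) = 28 - 6*(-8 + (1 - 1*(-5))) = 28 - 6*(-8 + (1 + 5)) = 28 - 6*(-8 + 6) = 28 - 6*(-2) = 28 + 12 = 40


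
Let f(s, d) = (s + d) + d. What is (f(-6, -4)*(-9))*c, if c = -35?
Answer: -4410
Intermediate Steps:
f(s, d) = s + 2*d (f(s, d) = (d + s) + d = s + 2*d)
(f(-6, -4)*(-9))*c = ((-6 + 2*(-4))*(-9))*(-35) = ((-6 - 8)*(-9))*(-35) = -14*(-9)*(-35) = 126*(-35) = -4410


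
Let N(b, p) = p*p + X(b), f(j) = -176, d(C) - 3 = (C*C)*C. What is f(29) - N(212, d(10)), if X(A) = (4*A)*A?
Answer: -1185961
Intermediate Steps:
X(A) = 4*A²
d(C) = 3 + C³ (d(C) = 3 + (C*C)*C = 3 + C²*C = 3 + C³)
N(b, p) = p² + 4*b² (N(b, p) = p*p + 4*b² = p² + 4*b²)
f(29) - N(212, d(10)) = -176 - ((3 + 10³)² + 4*212²) = -176 - ((3 + 1000)² + 4*44944) = -176 - (1003² + 179776) = -176 - (1006009 + 179776) = -176 - 1*1185785 = -176 - 1185785 = -1185961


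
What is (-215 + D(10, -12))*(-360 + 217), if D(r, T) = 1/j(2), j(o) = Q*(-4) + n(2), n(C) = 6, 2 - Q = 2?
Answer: 184327/6 ≈ 30721.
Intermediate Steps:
Q = 0 (Q = 2 - 1*2 = 2 - 2 = 0)
j(o) = 6 (j(o) = 0*(-4) + 6 = 0 + 6 = 6)
D(r, T) = ⅙ (D(r, T) = 1/6 = ⅙)
(-215 + D(10, -12))*(-360 + 217) = (-215 + ⅙)*(-360 + 217) = -1289/6*(-143) = 184327/6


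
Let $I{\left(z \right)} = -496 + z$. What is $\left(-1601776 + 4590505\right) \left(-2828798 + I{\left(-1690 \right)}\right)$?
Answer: $-8461043979336$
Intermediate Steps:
$\left(-1601776 + 4590505\right) \left(-2828798 + I{\left(-1690 \right)}\right) = \left(-1601776 + 4590505\right) \left(-2828798 - 2186\right) = 2988729 \left(-2828798 - 2186\right) = 2988729 \left(-2830984\right) = -8461043979336$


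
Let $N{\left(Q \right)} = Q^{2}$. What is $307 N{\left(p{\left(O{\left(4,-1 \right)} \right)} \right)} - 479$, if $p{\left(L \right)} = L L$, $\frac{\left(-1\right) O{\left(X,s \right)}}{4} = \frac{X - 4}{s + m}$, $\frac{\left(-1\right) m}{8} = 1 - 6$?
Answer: $-479$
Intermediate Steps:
$m = 40$ ($m = - 8 \left(1 - 6\right) = \left(-8\right) \left(-5\right) = 40$)
$O{\left(X,s \right)} = - \frac{4 \left(-4 + X\right)}{40 + s}$ ($O{\left(X,s \right)} = - 4 \frac{X - 4}{s + 40} = - 4 \frac{-4 + X}{40 + s} = - \frac{4 \left(-4 + X\right)}{40 + s}$)
$p{\left(L \right)} = L^{2}$
$307 N{\left(p{\left(O{\left(4,-1 \right)} \right)} \right)} - 479 = 307 \left(\left(\frac{4 \left(4 - 4\right)}{40 - 1}\right)^{2}\right)^{2} - 479 = 307 \left(\left(\frac{4 \left(4 - 4\right)}{39}\right)^{2}\right)^{2} - 479 = 307 \left(\left(4 \cdot \frac{1}{39} \cdot 0\right)^{2}\right)^{2} - 479 = 307 \left(0^{2}\right)^{2} - 479 = 307 \cdot 0^{2} - 479 = 307 \cdot 0 - 479 = 0 - 479 = -479$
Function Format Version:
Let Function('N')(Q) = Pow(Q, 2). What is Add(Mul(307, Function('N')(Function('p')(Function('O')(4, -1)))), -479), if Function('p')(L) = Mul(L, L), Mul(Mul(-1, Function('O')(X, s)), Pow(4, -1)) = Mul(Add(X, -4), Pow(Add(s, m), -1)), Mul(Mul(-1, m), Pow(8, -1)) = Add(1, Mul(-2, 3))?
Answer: -479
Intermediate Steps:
m = 40 (m = Mul(-8, Add(1, Mul(-2, 3))) = Mul(-8, Add(1, -6)) = Mul(-8, -5) = 40)
Function('O')(X, s) = Mul(-4, Pow(Add(40, s), -1), Add(-4, X)) (Function('O')(X, s) = Mul(-4, Mul(Add(X, -4), Pow(Add(s, 40), -1))) = Mul(-4, Mul(Add(-4, X), Pow(Add(40, s), -1))) = Mul(-4, Mul(Pow(Add(40, s), -1), Add(-4, X))) = Mul(-4, Pow(Add(40, s), -1), Add(-4, X)))
Function('p')(L) = Pow(L, 2)
Add(Mul(307, Function('N')(Function('p')(Function('O')(4, -1)))), -479) = Add(Mul(307, Pow(Pow(Mul(4, Pow(Add(40, -1), -1), Add(4, Mul(-1, 4))), 2), 2)), -479) = Add(Mul(307, Pow(Pow(Mul(4, Pow(39, -1), Add(4, -4)), 2), 2)), -479) = Add(Mul(307, Pow(Pow(Mul(4, Rational(1, 39), 0), 2), 2)), -479) = Add(Mul(307, Pow(Pow(0, 2), 2)), -479) = Add(Mul(307, Pow(0, 2)), -479) = Add(Mul(307, 0), -479) = Add(0, -479) = -479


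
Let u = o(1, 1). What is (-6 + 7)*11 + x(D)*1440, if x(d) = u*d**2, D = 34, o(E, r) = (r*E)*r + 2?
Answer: 4993931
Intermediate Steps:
o(E, r) = 2 + E*r**2 (o(E, r) = (E*r)*r + 2 = E*r**2 + 2 = 2 + E*r**2)
u = 3 (u = 2 + 1*1**2 = 2 + 1*1 = 2 + 1 = 3)
x(d) = 3*d**2
(-6 + 7)*11 + x(D)*1440 = (-6 + 7)*11 + (3*34**2)*1440 = 1*11 + (3*1156)*1440 = 11 + 3468*1440 = 11 + 4993920 = 4993931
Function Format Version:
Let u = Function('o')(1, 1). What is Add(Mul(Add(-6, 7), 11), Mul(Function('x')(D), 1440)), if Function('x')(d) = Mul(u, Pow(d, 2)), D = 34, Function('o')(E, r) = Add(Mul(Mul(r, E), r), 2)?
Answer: 4993931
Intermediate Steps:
Function('o')(E, r) = Add(2, Mul(E, Pow(r, 2))) (Function('o')(E, r) = Add(Mul(Mul(E, r), r), 2) = Add(Mul(E, Pow(r, 2)), 2) = Add(2, Mul(E, Pow(r, 2))))
u = 3 (u = Add(2, Mul(1, Pow(1, 2))) = Add(2, Mul(1, 1)) = Add(2, 1) = 3)
Function('x')(d) = Mul(3, Pow(d, 2))
Add(Mul(Add(-6, 7), 11), Mul(Function('x')(D), 1440)) = Add(Mul(Add(-6, 7), 11), Mul(Mul(3, Pow(34, 2)), 1440)) = Add(Mul(1, 11), Mul(Mul(3, 1156), 1440)) = Add(11, Mul(3468, 1440)) = Add(11, 4993920) = 4993931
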